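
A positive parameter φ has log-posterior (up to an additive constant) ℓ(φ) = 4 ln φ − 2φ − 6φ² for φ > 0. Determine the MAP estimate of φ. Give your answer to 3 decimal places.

φ̂_MAP = 0.500

ℓ'(φ) = 4/φ − 2 − 12φ. Setting this to zero and multiplying by φ: 12φ² + 2φ − 4 = 0.
φ = (−2 + √(2² + 4·12·4)) / (2·12) = (−2 + √196) / 24 = (−2 + 14)/24 = 1/2.
ℓ''(φ) = −4/φ² − 12 < 0, confirming a maximum.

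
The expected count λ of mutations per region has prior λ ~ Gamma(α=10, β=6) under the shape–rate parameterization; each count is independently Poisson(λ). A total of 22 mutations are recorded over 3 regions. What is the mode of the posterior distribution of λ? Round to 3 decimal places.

Σxᵢ = 22, n = 3.
Posterior ∝ λ^9e^(−6λ) · λ^22e^(−3λ) = λ^31e^(−9λ), i.e. Gamma(shape=32, rate=9).
The mode of a Gamma(a, b) with a ≥ 1 (shape–rate) is (a−1)/b = 31/9 ≈ 3.444.

λ̂_MAP = 3.444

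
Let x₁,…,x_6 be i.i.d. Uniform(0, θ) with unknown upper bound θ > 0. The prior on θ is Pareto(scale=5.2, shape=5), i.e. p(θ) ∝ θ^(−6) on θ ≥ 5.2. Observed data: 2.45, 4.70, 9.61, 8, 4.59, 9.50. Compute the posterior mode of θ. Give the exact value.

θ̂_MAP = 9.61

The Uniform(0, θ) likelihood is θ^(−n) for θ ≥ max(xᵢ), zero otherwise. Here max(xᵢ) = 9.61.
Posterior ∝ θ^(−6) · θ^(−6) = θ^(−12) on θ ≥ max(5.2, 9.61) = 9.61.
This density is strictly decreasing in θ, so the posterior mode lies at the lower boundary of the support.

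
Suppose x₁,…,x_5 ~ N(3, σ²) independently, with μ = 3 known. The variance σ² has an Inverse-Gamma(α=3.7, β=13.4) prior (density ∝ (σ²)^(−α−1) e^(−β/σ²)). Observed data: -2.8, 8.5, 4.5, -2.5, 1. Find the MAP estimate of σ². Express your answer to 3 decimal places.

Sum of squared deviations about the known mean: SS = (-2.8−3)² + (8.5−3)² + (4.5−3)² + (-2.5−3)² + (1−3)² = 100.39.
The Normal likelihood contributes (σ²)^(−n/2) exp(−SS/(2σ²)), so the posterior is Inverse-Gamma(α + n/2, β + SS/2) = Inverse-Gamma(6.2, 63.595).
The mode of Inverse-Gamma(a, b) is b/(a+1) = 63.595/7.2 ≈ 8.833.

σ̂²_MAP = 8.833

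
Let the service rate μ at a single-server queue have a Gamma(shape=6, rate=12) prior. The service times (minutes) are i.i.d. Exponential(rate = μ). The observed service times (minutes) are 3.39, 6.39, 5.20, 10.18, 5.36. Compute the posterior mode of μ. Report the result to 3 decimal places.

The Exponential(rate=μ) likelihood is ∝ μ^n e^(−μΣtᵢ). Here n = 5 and Σtᵢ = 3.39 + 6.39 + 5.20 + 10.18 + 5.36 = 30.52.
Posterior ∝ μ^5e^(−12μ) · μ^5e^(−30.52μ) = μ^10e^(−42.52μ), i.e. Gamma(11, 42.52).
Mode = (a−1)/b = 10/42.52 ≈ 0.235.

μ̂_MAP = 0.235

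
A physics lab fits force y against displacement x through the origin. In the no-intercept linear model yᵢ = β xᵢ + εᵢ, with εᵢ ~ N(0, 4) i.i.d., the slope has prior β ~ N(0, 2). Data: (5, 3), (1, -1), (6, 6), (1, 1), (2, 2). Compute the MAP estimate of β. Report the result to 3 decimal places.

log p(β | y) = −Σ(yᵢ − βxᵢ)²/(2·4) − β²/(2·2) + const.
Setting the derivative to zero: Σxᵢ(yᵢ − βxᵢ)/4 − β/2 = 0, so β = Σxᵢyᵢ / (Σxᵢ² + σ²/τ²).
Σxᵢyᵢ = 5·3 + 1·(-1) + 6·6 + 1·1 + 2·2 = 55; Σxᵢ² = 67; σ²/τ² = 2.
β̂_MAP = 55 / (67 + 2) = 55/69 ≈ 0.797.

β̂_MAP = 0.797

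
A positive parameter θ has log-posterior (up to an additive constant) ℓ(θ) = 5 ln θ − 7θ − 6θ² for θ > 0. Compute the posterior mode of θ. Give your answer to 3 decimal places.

ℓ'(θ) = 5/θ − 7 − 12θ. Setting this to zero and multiplying by θ: 12θ² + 7θ − 5 = 0.
θ = (−7 + √(7² + 4·12·5)) / (2·12) = (−7 + √289) / 24 = (−7 + 17)/24 = 5/12.
ℓ''(θ) = −5/θ² − 12 < 0, confirming a maximum.

θ̂_MAP = 0.417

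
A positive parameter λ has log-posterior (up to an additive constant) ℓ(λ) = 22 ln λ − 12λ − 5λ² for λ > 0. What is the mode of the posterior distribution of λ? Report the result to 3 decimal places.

ℓ'(λ) = 22/λ − 12 − 10λ. Setting this to zero and multiplying by λ: 10λ² + 12λ − 22 = 0.
λ = (−12 + √(12² + 4·10·22)) / (2·10) = (−12 + √1024) / 20 = (−12 + 32)/20 = 1.
ℓ''(λ) = −22/λ² − 10 < 0, confirming a maximum.

λ̂_MAP = 1.000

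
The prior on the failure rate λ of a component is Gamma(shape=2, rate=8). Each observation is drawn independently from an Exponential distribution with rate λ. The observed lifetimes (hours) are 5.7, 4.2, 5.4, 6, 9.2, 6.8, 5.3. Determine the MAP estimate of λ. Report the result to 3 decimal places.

The Exponential(rate=λ) likelihood is ∝ λ^n e^(−λΣtᵢ). Here n = 7 and Σtᵢ = 5.7 + 4.2 + 5.4 + 6 + 9.2 + 6.8 + 5.3 = 42.6.
Posterior ∝ λe^(−8λ) · λ^7e^(−42.6λ) = λ^8e^(−50.6λ), i.e. Gamma(9, 50.6).
Mode = (a−1)/b = 8/50.6 ≈ 0.158.

λ̂_MAP = 0.158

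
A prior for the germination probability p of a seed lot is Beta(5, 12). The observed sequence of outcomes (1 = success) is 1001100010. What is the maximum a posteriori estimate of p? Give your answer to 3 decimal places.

p̂_MAP = 0.320

Prior: Beta(5, 12).
Data: 4 successes in 10 trials (from the sequence). The binomial likelihood contributes p^4(1−p)^6, so the posterior is Beta(5+4, 12+6) = Beta(9, 18).
For Beta(a, b) with a, b > 1 the mode is (a−1)/(a+b−2) = 8/25 ≈ 0.320.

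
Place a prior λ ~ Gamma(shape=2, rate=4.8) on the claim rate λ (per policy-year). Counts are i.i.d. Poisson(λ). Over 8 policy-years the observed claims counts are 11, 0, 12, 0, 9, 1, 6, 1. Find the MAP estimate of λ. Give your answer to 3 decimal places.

Σxᵢ = 11+0+12+0+9+1+6+1 = 40, with n = 8.
Posterior ∝ λe^(−4.8λ) · λ^40e^(−8λ) = λ^41e^(−12.8λ), i.e. Gamma(shape=42, rate=12.8).
The mode of a Gamma(a, b) with a ≥ 1 (shape–rate) is (a−1)/b = 41/12.8 ≈ 3.203.

λ̂_MAP = 3.203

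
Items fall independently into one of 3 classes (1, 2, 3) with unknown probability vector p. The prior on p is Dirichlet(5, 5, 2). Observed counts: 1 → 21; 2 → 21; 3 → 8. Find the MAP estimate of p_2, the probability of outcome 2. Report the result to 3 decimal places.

The posterior is Dirichlet(αᵢ + nᵢ) = Dirichlet(26, 26, 10).
For a Dirichlet(a₁,…,a_K) with all aᵢ > 1, the mode has j-th component (aⱼ − 1)/(Σaᵢ − K).
Here Σaᵢ = 62 and K = 3, so p_2 = (26 − 1)/(62 − 3) = 25/59 ≈ 0.424.

MAP estimate: 0.424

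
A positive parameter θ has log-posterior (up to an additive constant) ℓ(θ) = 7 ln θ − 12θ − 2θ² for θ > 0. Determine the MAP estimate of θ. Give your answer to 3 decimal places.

ℓ'(θ) = 7/θ − 12 − 4θ. Setting this to zero and multiplying by θ: 4θ² + 12θ − 7 = 0.
θ = (−12 + √(12² + 4·4·7)) / (2·4) = (−12 + √256) / 8 = (−12 + 16)/8 = 1/2.
ℓ''(θ) = −7/θ² − 4 < 0, confirming a maximum.

θ̂_MAP = 0.500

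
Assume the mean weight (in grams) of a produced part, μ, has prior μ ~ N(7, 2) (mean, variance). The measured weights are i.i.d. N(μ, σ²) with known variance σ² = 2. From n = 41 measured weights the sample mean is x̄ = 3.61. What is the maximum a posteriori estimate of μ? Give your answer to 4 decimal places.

n = 41, x̄ = 3.61.
For a Normal prior and Normal likelihood with known variance, the posterior is Normal; its mode equals its mean, the precision-weighted average.
Prior precision 1/σ₀² = 1/2 = 0.5; data precision n/σ² = 41/2 = 20.5.
μ̂ = (0.5·7 + 20.5·3.61) / (0.5 + 20.5) = 77.505/21 = 5167/1400 ≈ 3.6907.

μ̂_MAP = 3.6907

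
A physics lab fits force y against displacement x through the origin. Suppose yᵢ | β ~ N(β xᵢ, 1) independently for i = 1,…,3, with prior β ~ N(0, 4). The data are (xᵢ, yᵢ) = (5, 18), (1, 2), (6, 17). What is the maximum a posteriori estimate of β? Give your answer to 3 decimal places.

log p(β | y) = −Σ(yᵢ − βxᵢ)²/(2·1) − β²/(2·4) + const.
Setting the derivative to zero: Σxᵢ(yᵢ − βxᵢ)/1 − β/4 = 0, so β = Σxᵢyᵢ / (Σxᵢ² + σ²/τ²).
Σxᵢyᵢ = 5·18 + 1·2 + 6·17 = 194; Σxᵢ² = 62; σ²/τ² = 0.25.
β̂_MAP = 194 / (62 + 0.25) = 194/62.25 ≈ 3.116.

β̂_MAP = 3.116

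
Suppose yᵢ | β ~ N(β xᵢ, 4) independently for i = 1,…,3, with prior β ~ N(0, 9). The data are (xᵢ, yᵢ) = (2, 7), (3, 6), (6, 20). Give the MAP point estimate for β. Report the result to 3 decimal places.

log p(β | y) = −Σ(yᵢ − βxᵢ)²/(2·4) − β²/(2·9) + const.
Setting the derivative to zero: Σxᵢ(yᵢ − βxᵢ)/4 − β/9 = 0, so β = Σxᵢyᵢ / (Σxᵢ² + σ²/τ²).
Σxᵢyᵢ = 2·7 + 3·6 + 6·20 = 152; Σxᵢ² = 49; σ²/τ² = 4/9.
β̂_MAP = 152 / (49 + 4/9) = 152/(445/9) = 1368/445 ≈ 3.074.

β̂_MAP = 3.074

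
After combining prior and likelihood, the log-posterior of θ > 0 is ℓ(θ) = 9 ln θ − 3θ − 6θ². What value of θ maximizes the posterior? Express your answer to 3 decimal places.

θ̂_MAP = 0.750

ℓ'(θ) = 9/θ − 3 − 12θ. Setting this to zero and multiplying by θ: 12θ² + 3θ − 9 = 0.
θ = (−3 + √(3² + 4·12·9)) / (2·12) = (−3 + √441) / 24 = (−3 + 21)/24 = 3/4.
ℓ''(θ) = −9/θ² − 12 < 0, confirming a maximum.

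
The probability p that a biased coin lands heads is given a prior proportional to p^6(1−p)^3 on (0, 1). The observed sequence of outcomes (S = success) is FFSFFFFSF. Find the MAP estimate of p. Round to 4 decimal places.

The prior density ∝ p^6(1−p)^3 is the kernel of Beta(7, 4).
Data: 2 successes in 9 trials (from the sequence). The binomial likelihood contributes p^2(1−p)^7, so the posterior is Beta(7+2, 4+7) = Beta(9, 11).
For Beta(a, b) with a, b > 1 the mode is (a−1)/(a+b−2) = 8/18 ≈ 0.4444.

p̂_MAP = 0.4444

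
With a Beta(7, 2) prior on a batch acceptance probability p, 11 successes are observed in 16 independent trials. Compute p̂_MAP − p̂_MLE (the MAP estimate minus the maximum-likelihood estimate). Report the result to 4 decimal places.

Posterior is Beta(18, 7); MAP = (18−1)/(25−2) = 17/23 ≈ 0.73913.
MLE ignores the prior: p̂_MLE = k/n = 11/16 ≈ 0.68750.
Difference = 17/23 − 11/16 = 19/368 ≈ 0.0516.

MAP − MLE = 0.0516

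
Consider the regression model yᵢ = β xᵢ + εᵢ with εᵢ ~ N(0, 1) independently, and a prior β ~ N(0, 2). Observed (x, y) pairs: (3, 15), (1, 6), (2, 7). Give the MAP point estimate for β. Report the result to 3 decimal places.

β̂_MAP = 4.483

log p(β | y) = −Σ(yᵢ − βxᵢ)²/(2·1) − β²/(2·2) + const.
Setting the derivative to zero: Σxᵢ(yᵢ − βxᵢ)/1 − β/2 = 0, so β = Σxᵢyᵢ / (Σxᵢ² + σ²/τ²).
Σxᵢyᵢ = 3·15 + 1·6 + 2·7 = 65; Σxᵢ² = 14; σ²/τ² = 0.5.
β̂_MAP = 65 / (14 + 0.5) = 65/14.5 ≈ 4.483.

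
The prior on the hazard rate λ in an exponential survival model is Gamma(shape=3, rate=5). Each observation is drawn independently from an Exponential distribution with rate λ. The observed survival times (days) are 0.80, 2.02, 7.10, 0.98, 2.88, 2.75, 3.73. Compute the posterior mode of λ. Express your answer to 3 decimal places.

The Exponential(rate=λ) likelihood is ∝ λ^n e^(−λΣtᵢ). Here n = 7 and Σtᵢ = 0.80 + 2.02 + 7.10 + 0.98 + 2.88 + 2.75 + 3.73 = 20.26.
Posterior ∝ λ^2e^(−5λ) · λ^7e^(−20.26λ) = λ^9e^(−25.26λ), i.e. Gamma(10, 25.26).
Mode = (a−1)/b = 9/25.26 ≈ 0.356.

λ̂_MAP = 0.356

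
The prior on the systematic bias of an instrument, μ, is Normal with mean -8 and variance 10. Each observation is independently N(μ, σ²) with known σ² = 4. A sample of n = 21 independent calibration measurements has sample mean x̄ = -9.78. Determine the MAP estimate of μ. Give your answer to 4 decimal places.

μ̂_MAP = -9.7467

n = 21, x̄ = -9.78.
For a Normal prior and Normal likelihood with known variance, the posterior is Normal; its mode equals its mean, the precision-weighted average.
Prior precision 1/σ₀² = 1/10 = 0.1; data precision n/σ² = 21/4 = 5.25.
μ̂ = (0.1·(-8) + 5.25·(-9.78)) / (0.1 + 5.25) = (-52.145)/5.35 = -10429/1070 ≈ -9.7467.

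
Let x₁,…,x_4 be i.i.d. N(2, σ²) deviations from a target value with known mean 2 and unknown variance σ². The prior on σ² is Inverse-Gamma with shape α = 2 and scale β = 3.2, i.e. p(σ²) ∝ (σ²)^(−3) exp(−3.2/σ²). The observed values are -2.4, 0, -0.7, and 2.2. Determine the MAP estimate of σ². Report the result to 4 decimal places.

σ̂²_MAP = 3.7090

Sum of squared deviations about the known mean: SS = (-2.4−2)² + (0−2)² + (-0.7−2)² + (2.2−2)² = 30.69.
The Normal likelihood contributes (σ²)^(−n/2) exp(−SS/(2σ²)), so the posterior is Inverse-Gamma(α + n/2, β + SS/2) = Inverse-Gamma(4, 18.545).
The mode of Inverse-Gamma(a, b) is b/(a+1) = 18.545/5 ≈ 3.7090.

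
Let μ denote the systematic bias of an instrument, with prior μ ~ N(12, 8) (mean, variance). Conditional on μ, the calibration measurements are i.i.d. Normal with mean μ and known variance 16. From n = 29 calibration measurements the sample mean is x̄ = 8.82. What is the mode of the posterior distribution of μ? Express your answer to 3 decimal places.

μ̂_MAP = 9.025

n = 29, x̄ = 8.82.
For a Normal prior and Normal likelihood with known variance, the posterior is Normal; its mode equals its mean, the precision-weighted average.
Prior precision 1/σ₀² = 1/8 = 0.125; data precision n/σ² = 29/16 = 1.8125.
μ̂ = (0.125·12 + 1.8125·8.82) / (0.125 + 1.8125) = 17.48625/1.9375 = 13989/1550 ≈ 9.025.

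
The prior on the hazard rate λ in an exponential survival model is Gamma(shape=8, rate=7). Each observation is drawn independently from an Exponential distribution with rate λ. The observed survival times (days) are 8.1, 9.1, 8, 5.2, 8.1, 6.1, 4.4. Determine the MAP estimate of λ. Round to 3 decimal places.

The Exponential(rate=λ) likelihood is ∝ λ^n e^(−λΣtᵢ). Here n = 7 and Σtᵢ = 8.1 + 9.1 + 8 + 5.2 + 8.1 + 6.1 + 4.4 = 49.
Posterior ∝ λ^7e^(−7λ) · λ^7e^(−49λ) = λ^14e^(−56λ), i.e. Gamma(15, 56).
Mode = (a−1)/b = 14/56 ≈ 0.250.

λ̂_MAP = 0.250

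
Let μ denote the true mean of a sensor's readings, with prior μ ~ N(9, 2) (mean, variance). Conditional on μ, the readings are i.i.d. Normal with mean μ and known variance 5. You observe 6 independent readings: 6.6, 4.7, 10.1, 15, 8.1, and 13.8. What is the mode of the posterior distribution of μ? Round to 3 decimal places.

μ̂_MAP = 9.506

n = 6; x̄ = (6.6 + 4.7 + 10.1 + 15 + 8.1 + 13.8)/6 = 58.3/6 = 583/60 ≈ 9.7167.
For a Normal prior and Normal likelihood with known variance, the posterior is Normal; its mode equals its mean, the precision-weighted average.
Prior precision 1/σ₀² = 1/2 = 0.5; data precision n/σ² = 6/5 = 1.2.
μ̂ = (0.5·9 + 1.2·(583/60)) / (0.5 + 1.2) = 16.16/1.7 = 808/85 ≈ 9.506.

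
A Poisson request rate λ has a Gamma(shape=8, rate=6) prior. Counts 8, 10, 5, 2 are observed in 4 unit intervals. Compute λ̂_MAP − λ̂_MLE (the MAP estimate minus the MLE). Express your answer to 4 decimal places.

Σxᵢ = 25. Posterior is Gamma(33, 10); MAP = (33−1)/10 = 32/10 ≈ 3.20000.
MLE = x̄ = 25/4 ≈ 6.25000.
Difference = 32/10 − 25/4 = -61/20 ≈ -3.0500.

MAP − MLE = -3.0500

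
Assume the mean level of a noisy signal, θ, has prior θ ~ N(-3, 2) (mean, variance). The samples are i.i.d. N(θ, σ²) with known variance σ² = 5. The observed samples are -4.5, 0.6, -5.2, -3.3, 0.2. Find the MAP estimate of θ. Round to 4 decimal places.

n = 5; x̄ = ((-4.5) + 0.6 + (-5.2) + (-3.3) + 0.2)/5 = -12.2/5 = -2.44.
For a Normal prior and Normal likelihood with known variance, the posterior is Normal; its mode equals its mean, the precision-weighted average.
Prior precision 1/σ₀² = 1/2 = 0.5; data precision n/σ² = 5/5 = 1.
θ̂ = (0.5·(-3) + 1·(-2.44)) / (0.5 + 1) = (-3.94)/1.5 = -197/75 ≈ -2.6267.

θ̂_MAP = -2.6267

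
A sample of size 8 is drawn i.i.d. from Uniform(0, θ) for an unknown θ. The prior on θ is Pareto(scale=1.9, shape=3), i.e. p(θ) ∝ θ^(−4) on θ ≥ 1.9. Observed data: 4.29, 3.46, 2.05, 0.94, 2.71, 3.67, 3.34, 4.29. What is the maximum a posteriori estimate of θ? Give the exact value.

θ̂_MAP = 4.29

The Uniform(0, θ) likelihood is θ^(−n) for θ ≥ max(xᵢ), zero otherwise. Here max(xᵢ) = 4.29.
Posterior ∝ θ^(−4) · θ^(−8) = θ^(−12) on θ ≥ max(1.9, 4.29) = 4.29.
This density is strictly decreasing in θ, so the posterior mode lies at the lower boundary of the support.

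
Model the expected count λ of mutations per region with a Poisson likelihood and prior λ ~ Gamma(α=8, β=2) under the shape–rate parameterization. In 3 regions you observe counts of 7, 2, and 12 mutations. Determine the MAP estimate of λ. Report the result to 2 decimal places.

λ̂_MAP = 5.60

Σxᵢ = 7+2+12 = 21, with n = 3.
Posterior ∝ λ^7e^(−2λ) · λ^21e^(−3λ) = λ^28e^(−5λ), i.e. Gamma(shape=29, rate=5).
The mode of a Gamma(a, b) with a ≥ 1 (shape–rate) is (a−1)/b = 28/5 ≈ 5.60.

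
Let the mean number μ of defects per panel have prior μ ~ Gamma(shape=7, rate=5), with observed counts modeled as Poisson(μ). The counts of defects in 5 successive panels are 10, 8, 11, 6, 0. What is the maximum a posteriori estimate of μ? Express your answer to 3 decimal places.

Σxᵢ = 10+8+11+6+0 = 35, with n = 5.
Posterior ∝ μ^6e^(−5μ) · μ^35e^(−5μ) = μ^41e^(−10μ), i.e. Gamma(shape=42, rate=10).
The mode of a Gamma(a, b) with a ≥ 1 (shape–rate) is (a−1)/b = 41/10 ≈ 4.100.

μ̂_MAP = 4.100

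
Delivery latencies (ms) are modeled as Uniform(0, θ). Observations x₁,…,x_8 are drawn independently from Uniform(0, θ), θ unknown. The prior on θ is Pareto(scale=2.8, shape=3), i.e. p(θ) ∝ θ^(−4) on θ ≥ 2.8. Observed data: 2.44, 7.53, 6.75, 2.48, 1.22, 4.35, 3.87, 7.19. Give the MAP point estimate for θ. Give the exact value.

The Uniform(0, θ) likelihood is θ^(−n) for θ ≥ max(xᵢ), zero otherwise. Here max(xᵢ) = 7.53.
Posterior ∝ θ^(−4) · θ^(−8) = θ^(−12) on θ ≥ max(2.8, 7.53) = 7.53.
This density is strictly decreasing in θ, so the posterior mode lies at the lower boundary of the support.

θ̂_MAP = 7.53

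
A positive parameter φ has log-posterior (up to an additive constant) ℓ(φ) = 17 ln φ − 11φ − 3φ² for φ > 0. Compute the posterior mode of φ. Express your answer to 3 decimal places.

φ̂_MAP = 1.000

ℓ'(φ) = 17/φ − 11 − 6φ. Setting this to zero and multiplying by φ: 6φ² + 11φ − 17 = 0.
φ = (−11 + √(11² + 4·6·17)) / (2·6) = (−11 + √529) / 12 = (−11 + 23)/12 = 1.
ℓ''(φ) = −17/φ² − 6 < 0, confirming a maximum.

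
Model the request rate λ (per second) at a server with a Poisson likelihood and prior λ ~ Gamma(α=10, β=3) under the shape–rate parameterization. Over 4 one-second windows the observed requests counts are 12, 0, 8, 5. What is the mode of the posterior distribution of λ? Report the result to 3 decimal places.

λ̂_MAP = 4.857

Σxᵢ = 12+0+8+5 = 25, with n = 4.
Posterior ∝ λ^9e^(−3λ) · λ^25e^(−4λ) = λ^34e^(−7λ), i.e. Gamma(shape=35, rate=7).
The mode of a Gamma(a, b) with a ≥ 1 (shape–rate) is (a−1)/b = 34/7 ≈ 4.857.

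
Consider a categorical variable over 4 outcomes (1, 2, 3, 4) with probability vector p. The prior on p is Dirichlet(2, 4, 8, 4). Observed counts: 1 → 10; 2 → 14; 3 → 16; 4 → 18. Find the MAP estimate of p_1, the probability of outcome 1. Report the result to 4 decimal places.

MAP estimate: 0.1528

The posterior is Dirichlet(αᵢ + nᵢ) = Dirichlet(12, 18, 24, 22).
For a Dirichlet(a₁,…,a_K) with all aᵢ > 1, the mode has j-th component (aⱼ − 1)/(Σaᵢ − K).
Here Σaᵢ = 76 and K = 4, so p_1 = (12 − 1)/(76 − 4) = 11/72 ≈ 0.1528.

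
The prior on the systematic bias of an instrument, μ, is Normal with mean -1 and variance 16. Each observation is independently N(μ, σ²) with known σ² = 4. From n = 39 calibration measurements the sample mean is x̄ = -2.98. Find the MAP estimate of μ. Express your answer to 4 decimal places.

μ̂_MAP = -2.9674

n = 39, x̄ = -2.98.
For a Normal prior and Normal likelihood with known variance, the posterior is Normal; its mode equals its mean, the precision-weighted average.
Prior precision 1/σ₀² = 1/16 = 0.0625; data precision n/σ² = 39/4 = 9.75.
μ̂ = (0.0625·(-1) + 9.75·(-2.98)) / (0.0625 + 9.75) = (-29.1175)/9.8125 = -11647/3925 ≈ -2.9674.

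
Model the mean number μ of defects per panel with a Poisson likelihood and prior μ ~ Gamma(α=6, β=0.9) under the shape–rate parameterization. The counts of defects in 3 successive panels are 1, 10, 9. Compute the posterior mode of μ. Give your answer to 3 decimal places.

Σxᵢ = 1+10+9 = 20, with n = 3.
Posterior ∝ μ^5e^(−0.9μ) · μ^20e^(−3μ) = μ^25e^(−3.9μ), i.e. Gamma(shape=26, rate=3.9).
The mode of a Gamma(a, b) with a ≥ 1 (shape–rate) is (a−1)/b = 25/3.9 ≈ 6.410.

μ̂_MAP = 6.410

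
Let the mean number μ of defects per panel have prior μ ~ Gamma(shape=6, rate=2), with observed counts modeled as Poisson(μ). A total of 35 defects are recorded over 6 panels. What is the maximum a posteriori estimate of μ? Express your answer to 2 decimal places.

Σxᵢ = 35, n = 6.
Posterior ∝ μ^5e^(−2μ) · μ^35e^(−6μ) = μ^40e^(−8μ), i.e. Gamma(shape=41, rate=8).
The mode of a Gamma(a, b) with a ≥ 1 (shape–rate) is (a−1)/b = 40/8 ≈ 5.00.

μ̂_MAP = 5.00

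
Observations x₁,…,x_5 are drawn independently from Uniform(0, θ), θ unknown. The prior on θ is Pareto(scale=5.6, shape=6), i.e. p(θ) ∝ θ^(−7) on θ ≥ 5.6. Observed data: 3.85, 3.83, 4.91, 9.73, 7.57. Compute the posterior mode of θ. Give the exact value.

The Uniform(0, θ) likelihood is θ^(−n) for θ ≥ max(xᵢ), zero otherwise. Here max(xᵢ) = 9.73.
Posterior ∝ θ^(−7) · θ^(−5) = θ^(−12) on θ ≥ max(5.6, 9.73) = 9.73.
This density is strictly decreasing in θ, so the posterior mode lies at the lower boundary of the support.

θ̂_MAP = 9.73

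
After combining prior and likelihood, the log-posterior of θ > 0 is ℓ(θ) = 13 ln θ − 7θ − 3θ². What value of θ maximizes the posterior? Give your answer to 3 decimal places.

θ̂_MAP = 1.000

ℓ'(θ) = 13/θ − 7 − 6θ. Setting this to zero and multiplying by θ: 6θ² + 7θ − 13 = 0.
θ = (−7 + √(7² + 4·6·13)) / (2·6) = (−7 + √361) / 12 = (−7 + 19)/12 = 1.
ℓ''(θ) = −13/θ² − 6 < 0, confirming a maximum.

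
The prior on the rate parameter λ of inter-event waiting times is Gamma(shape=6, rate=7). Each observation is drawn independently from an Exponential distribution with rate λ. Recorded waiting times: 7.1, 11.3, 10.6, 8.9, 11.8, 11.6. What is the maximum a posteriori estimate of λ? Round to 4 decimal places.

The Exponential(rate=λ) likelihood is ∝ λ^n e^(−λΣtᵢ). Here n = 6 and Σtᵢ = 7.1 + 11.3 + 10.6 + 8.9 + 11.8 + 11.6 = 61.3.
Posterior ∝ λ^5e^(−7λ) · λ^6e^(−61.3λ) = λ^11e^(−68.3λ), i.e. Gamma(12, 68.3).
Mode = (a−1)/b = 11/68.3 ≈ 0.1611.

λ̂_MAP = 0.1611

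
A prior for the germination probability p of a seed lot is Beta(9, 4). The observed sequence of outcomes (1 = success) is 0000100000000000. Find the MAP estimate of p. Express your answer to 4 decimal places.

p̂_MAP = 0.3333

Prior: Beta(9, 4).
Data: 1 success in 16 trials (from the sequence). The binomial likelihood contributes p(1−p)^15, so the posterior is Beta(9+1, 4+15) = Beta(10, 19).
For Beta(a, b) with a, b > 1 the mode is (a−1)/(a+b−2) = 9/27 ≈ 0.3333.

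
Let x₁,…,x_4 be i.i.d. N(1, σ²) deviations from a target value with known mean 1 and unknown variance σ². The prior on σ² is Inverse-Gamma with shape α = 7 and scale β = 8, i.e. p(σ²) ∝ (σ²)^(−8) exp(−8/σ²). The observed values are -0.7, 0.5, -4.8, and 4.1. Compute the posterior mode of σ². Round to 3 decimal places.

σ̂²_MAP = 3.120

Sum of squared deviations about the known mean: SS = (-0.7−1)² + (0.5−1)² + (-4.8−1)² + (4.1−1)² = 46.39.
The Normal likelihood contributes (σ²)^(−n/2) exp(−SS/(2σ²)), so the posterior is Inverse-Gamma(α + n/2, β + SS/2) = Inverse-Gamma(9, 31.195).
The mode of Inverse-Gamma(a, b) is b/(a+1) = 31.195/10 ≈ 3.120.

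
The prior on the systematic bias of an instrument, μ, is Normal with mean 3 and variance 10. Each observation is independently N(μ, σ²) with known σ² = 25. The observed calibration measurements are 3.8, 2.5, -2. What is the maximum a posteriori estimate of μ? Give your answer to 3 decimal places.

μ̂_MAP = 2.145

n = 3; x̄ = (3.8 + 2.5 + (-2))/3 = 4.3/3 = 43/30 ≈ 1.4333.
For a Normal prior and Normal likelihood with known variance, the posterior is Normal; its mode equals its mean, the precision-weighted average.
Prior precision 1/σ₀² = 1/10 = 0.1; data precision n/σ² = 3/25 = 0.12.
μ̂ = (0.1·3 + 0.12·(43/30)) / (0.1 + 0.12) = 0.472/0.22 = 118/55 ≈ 2.145.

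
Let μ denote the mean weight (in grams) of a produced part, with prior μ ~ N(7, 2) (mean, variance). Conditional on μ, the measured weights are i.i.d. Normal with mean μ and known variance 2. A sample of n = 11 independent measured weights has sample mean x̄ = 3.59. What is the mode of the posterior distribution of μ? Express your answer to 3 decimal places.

n = 11, x̄ = 3.59.
For a Normal prior and Normal likelihood with known variance, the posterior is Normal; its mode equals its mean, the precision-weighted average.
Prior precision 1/σ₀² = 1/2 = 0.5; data precision n/σ² = 11/2 = 5.5.
μ̂ = (0.5·7 + 5.5·3.59) / (0.5 + 5.5) = 23.245/6 = 4649/1200 ≈ 3.874.

μ̂_MAP = 3.874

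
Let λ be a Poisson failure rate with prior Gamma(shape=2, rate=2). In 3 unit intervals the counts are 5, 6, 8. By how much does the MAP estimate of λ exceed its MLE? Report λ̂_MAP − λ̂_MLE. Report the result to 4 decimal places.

MAP − MLE = -2.3333

Σxᵢ = 19. Posterior is Gamma(21, 5); MAP = (21−1)/5 = 20/5 ≈ 4.00000.
MLE = x̄ = 19/3 ≈ 6.33333.
Difference = 20/5 − 19/3 = -7/3 ≈ -2.3333.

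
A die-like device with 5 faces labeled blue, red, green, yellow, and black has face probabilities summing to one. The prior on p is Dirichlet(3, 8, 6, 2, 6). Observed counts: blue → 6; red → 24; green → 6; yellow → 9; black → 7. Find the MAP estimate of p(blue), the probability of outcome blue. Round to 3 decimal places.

The posterior is Dirichlet(αᵢ + nᵢ) = Dirichlet(9, 32, 12, 11, 13).
For a Dirichlet(a₁,…,a_K) with all aᵢ > 1, the mode has j-th component (aⱼ − 1)/(Σaᵢ − K).
Here Σaᵢ = 77 and K = 5, so p(blue) = (9 − 1)/(77 − 5) = 8/72 ≈ 0.111.

MAP estimate of p(blue) = 0.111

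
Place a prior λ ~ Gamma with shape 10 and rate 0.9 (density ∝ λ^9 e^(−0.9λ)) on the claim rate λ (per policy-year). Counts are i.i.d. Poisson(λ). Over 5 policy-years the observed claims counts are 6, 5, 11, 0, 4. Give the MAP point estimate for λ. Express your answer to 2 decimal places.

Σxᵢ = 6+5+11+0+4 = 26, with n = 5.
Posterior ∝ λ^9e^(−0.9λ) · λ^26e^(−5λ) = λ^35e^(−5.9λ), i.e. Gamma(shape=36, rate=5.9).
The mode of a Gamma(a, b) with a ≥ 1 (shape–rate) is (a−1)/b = 35/5.9 ≈ 5.93.

λ̂_MAP = 5.93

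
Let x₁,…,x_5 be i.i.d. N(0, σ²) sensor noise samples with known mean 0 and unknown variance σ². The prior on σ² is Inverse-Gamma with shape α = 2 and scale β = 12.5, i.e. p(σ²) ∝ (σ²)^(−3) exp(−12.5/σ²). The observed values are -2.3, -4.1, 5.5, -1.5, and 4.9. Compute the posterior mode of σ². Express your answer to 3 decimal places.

Sum of squared deviations about the known mean: SS = (-2.3−0)² + (-4.1−0)² + (5.5−0)² + (-1.5−0)² + (4.9−0)² = 78.61.
The Normal likelihood contributes (σ²)^(−n/2) exp(−SS/(2σ²)), so the posterior is Inverse-Gamma(α + n/2, β + SS/2) = Inverse-Gamma(4.5, 51.805).
The mode of Inverse-Gamma(a, b) is b/(a+1) = 51.805/5.5 ≈ 9.419.

σ̂²_MAP = 9.419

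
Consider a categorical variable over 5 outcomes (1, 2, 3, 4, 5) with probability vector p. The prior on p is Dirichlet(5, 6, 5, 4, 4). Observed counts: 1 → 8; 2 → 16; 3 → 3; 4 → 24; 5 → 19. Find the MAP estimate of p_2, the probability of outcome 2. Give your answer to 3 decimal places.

The posterior is Dirichlet(αᵢ + nᵢ) = Dirichlet(13, 22, 8, 28, 23).
For a Dirichlet(a₁,…,a_K) with all aᵢ > 1, the mode has j-th component (aⱼ − 1)/(Σaᵢ − K).
Here Σaᵢ = 94 and K = 5, so p_2 = (22 − 1)/(94 − 5) = 21/89 ≈ 0.236.

MAP estimate: 0.236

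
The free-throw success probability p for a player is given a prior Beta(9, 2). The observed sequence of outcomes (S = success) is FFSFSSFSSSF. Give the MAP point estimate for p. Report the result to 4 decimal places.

Prior: Beta(9, 2).
Data: 6 successes in 11 trials (from the sequence). The binomial likelihood contributes p^6(1−p)^5, so the posterior is Beta(9+6, 2+5) = Beta(15, 7).
For Beta(a, b) with a, b > 1 the mode is (a−1)/(a+b−2) = 14/20 ≈ 0.7000.

p̂_MAP = 0.7000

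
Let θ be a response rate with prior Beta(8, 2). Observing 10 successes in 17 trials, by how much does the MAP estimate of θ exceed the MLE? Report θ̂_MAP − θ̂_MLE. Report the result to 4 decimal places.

Posterior is Beta(18, 9); MAP = (18−1)/(27−2) = 17/25 ≈ 0.68000.
MLE ignores the prior: θ̂_MLE = k/n = 10/17 ≈ 0.58824.
Difference = 17/25 − 10/17 = 39/425 ≈ 0.0918.

MAP − MLE = 0.0918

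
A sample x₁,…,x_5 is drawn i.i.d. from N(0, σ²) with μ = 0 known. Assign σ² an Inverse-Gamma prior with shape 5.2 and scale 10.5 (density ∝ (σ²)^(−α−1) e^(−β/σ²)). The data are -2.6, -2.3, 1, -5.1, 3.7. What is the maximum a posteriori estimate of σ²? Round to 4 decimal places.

σ̂²_MAP = 4.2385

Sum of squared deviations about the known mean: SS = (-2.6−0)² + (-2.3−0)² + (1−0)² + (-5.1−0)² + (3.7−0)² = 52.75.
The Normal likelihood contributes (σ²)^(−n/2) exp(−SS/(2σ²)), so the posterior is Inverse-Gamma(α + n/2, β + SS/2) = Inverse-Gamma(7.7, 36.875).
The mode of Inverse-Gamma(a, b) is b/(a+1) = 36.875/8.7 ≈ 4.2385.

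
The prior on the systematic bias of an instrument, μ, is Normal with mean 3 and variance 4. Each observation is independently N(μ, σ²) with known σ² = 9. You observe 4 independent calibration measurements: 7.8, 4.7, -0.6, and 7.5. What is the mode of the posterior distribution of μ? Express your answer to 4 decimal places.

n = 4; x̄ = (7.8 + 4.7 + (-0.6) + 7.5)/4 = 19.4/4 = 4.85.
For a Normal prior and Normal likelihood with known variance, the posterior is Normal; its mode equals its mean, the precision-weighted average.
Prior precision 1/σ₀² = 1/4 = 0.25; data precision n/σ² = 4/9.
μ̂ = (0.25·3 + (4/9)·4.85) / (0.25 + 4/9) = (523/180)/(25/36) = 4.1840.

μ̂_MAP = 4.1840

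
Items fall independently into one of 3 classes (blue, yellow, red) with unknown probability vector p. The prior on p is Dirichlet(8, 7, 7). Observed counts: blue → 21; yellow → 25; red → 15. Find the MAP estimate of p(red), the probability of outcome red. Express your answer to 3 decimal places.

MAP estimate of p(red) = 0.263

The posterior is Dirichlet(αᵢ + nᵢ) = Dirichlet(29, 32, 22).
For a Dirichlet(a₁,…,a_K) with all aᵢ > 1, the mode has j-th component (aⱼ − 1)/(Σaᵢ − K).
Here Σaᵢ = 83 and K = 3, so p(red) = (22 − 1)/(83 − 3) = 21/80 ≈ 0.263.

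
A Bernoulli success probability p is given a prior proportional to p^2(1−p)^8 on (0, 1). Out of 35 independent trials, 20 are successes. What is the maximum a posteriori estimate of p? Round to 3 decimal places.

The prior density ∝ p^2(1−p)^8 is the kernel of Beta(3, 9).
Data: 20 successes in 35 trials. The binomial likelihood contributes p^20(1−p)^15, so the posterior is Beta(3+20, 9+15) = Beta(23, 24).
For Beta(a, b) with a, b > 1 the mode is (a−1)/(a+b−2) = 22/45 ≈ 0.489.

p̂_MAP = 0.489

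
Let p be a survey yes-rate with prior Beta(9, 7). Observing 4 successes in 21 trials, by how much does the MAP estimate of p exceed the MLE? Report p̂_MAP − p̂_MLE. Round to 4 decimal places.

MAP − MLE = 0.1524

Posterior is Beta(13, 24); MAP = (13−1)/(37−2) = 12/35 ≈ 0.34286.
MLE ignores the prior: p̂_MLE = k/n = 4/21 ≈ 0.19048.
Difference = 12/35 − 4/21 = 16/105 ≈ 0.1524.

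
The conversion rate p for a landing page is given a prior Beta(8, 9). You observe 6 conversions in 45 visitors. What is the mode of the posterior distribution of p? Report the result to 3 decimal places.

Prior: Beta(8, 9).
Data: 6 successes in 45 trials. The binomial likelihood contributes p^6(1−p)^39, so the posterior is Beta(8+6, 9+39) = Beta(14, 48).
For Beta(a, b) with a, b > 1 the mode is (a−1)/(a+b−2) = 13/60 ≈ 0.217.

p̂_MAP = 0.217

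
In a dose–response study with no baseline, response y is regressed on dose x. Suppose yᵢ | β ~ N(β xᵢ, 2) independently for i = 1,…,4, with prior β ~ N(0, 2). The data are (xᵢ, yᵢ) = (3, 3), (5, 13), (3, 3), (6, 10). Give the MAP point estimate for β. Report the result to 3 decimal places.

log p(β | y) = −Σ(yᵢ − βxᵢ)²/(2·2) − β²/(2·2) + const.
Setting the derivative to zero: Σxᵢ(yᵢ − βxᵢ)/2 − β/2 = 0, so β = Σxᵢyᵢ / (Σxᵢ² + σ²/τ²).
Σxᵢyᵢ = 3·3 + 5·13 + 3·3 + 6·10 = 143; Σxᵢ² = 79; σ²/τ² = 1.
β̂_MAP = 143 / (79 + 1) = 143/80 ≈ 1.788.

β̂_MAP = 1.788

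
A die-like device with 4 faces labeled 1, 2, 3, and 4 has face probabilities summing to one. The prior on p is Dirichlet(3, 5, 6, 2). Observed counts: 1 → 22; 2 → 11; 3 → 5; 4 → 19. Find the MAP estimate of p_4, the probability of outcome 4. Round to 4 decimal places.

The posterior is Dirichlet(αᵢ + nᵢ) = Dirichlet(25, 16, 11, 21).
For a Dirichlet(a₁,…,a_K) with all aᵢ > 1, the mode has j-th component (aⱼ − 1)/(Σaᵢ − K).
Here Σaᵢ = 73 and K = 4, so p_4 = (21 − 1)/(73 − 4) = 20/69 ≈ 0.2899.

MAP estimate: 0.2899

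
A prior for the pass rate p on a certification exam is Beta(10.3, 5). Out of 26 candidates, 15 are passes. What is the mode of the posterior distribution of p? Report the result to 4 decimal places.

Prior: Beta(10.3, 5).
Data: 15 successes in 26 trials. The binomial likelihood contributes p^15(1−p)^11, so the posterior is Beta(10.3+15, 5+11) = Beta(25.3, 16).
For Beta(a, b) with a, b > 1 the mode is (a−1)/(a+b−2) = 24.3/39.3 ≈ 0.6183.

p̂_MAP = 0.6183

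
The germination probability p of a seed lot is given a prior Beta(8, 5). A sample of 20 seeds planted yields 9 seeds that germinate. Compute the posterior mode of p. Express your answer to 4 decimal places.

Prior: Beta(8, 5).
Data: 9 successes in 20 trials. The binomial likelihood contributes p^9(1−p)^11, so the posterior is Beta(8+9, 5+11) = Beta(17, 16).
For Beta(a, b) with a, b > 1 the mode is (a−1)/(a+b−2) = 16/31 ≈ 0.5161.

p̂_MAP = 0.5161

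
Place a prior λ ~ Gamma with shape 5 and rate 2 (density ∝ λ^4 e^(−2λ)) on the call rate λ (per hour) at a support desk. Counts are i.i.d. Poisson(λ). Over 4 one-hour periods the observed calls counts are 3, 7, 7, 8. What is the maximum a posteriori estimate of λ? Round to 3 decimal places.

Σxᵢ = 3+7+7+8 = 25, with n = 4.
Posterior ∝ λ^4e^(−2λ) · λ^25e^(−4λ) = λ^29e^(−6λ), i.e. Gamma(shape=30, rate=6).
The mode of a Gamma(a, b) with a ≥ 1 (shape–rate) is (a−1)/b = 29/6 ≈ 4.833.

λ̂_MAP = 4.833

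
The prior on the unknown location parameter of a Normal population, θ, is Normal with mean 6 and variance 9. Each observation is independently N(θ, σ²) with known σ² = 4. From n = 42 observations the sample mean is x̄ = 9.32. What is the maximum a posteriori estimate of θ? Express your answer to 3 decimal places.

θ̂_MAP = 9.285

n = 42, x̄ = 9.32.
For a Normal prior and Normal likelihood with known variance, the posterior is Normal; its mode equals its mean, the precision-weighted average.
Prior precision 1/σ₀² = 1/9; data precision n/σ² = 42/4 = 10.5.
θ̂ = ((1/9)·6 + 10.5·9.32) / (1/9 + 10.5) = (14779/150)/(191/18) = 44337/4775 ≈ 9.285.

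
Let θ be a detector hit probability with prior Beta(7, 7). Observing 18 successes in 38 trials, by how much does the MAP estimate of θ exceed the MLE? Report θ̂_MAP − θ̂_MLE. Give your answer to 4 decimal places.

MAP − MLE = 0.0063

Posterior is Beta(25, 27); MAP = (25−1)/(52−2) = 24/50 ≈ 0.48000.
MLE ignores the prior: θ̂_MLE = k/n = 18/38 ≈ 0.47368.
Difference = 24/50 − 18/38 = 3/475 ≈ 0.0063.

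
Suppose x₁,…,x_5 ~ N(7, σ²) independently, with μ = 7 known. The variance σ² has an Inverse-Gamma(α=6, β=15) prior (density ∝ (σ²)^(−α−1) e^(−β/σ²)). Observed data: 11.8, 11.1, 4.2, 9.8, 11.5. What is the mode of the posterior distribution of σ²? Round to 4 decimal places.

Sum of squared deviations about the known mean: SS = (11.8−7)² + (11.1−7)² + (4.2−7)² + (9.8−7)² + (11.5−7)² = 75.78.
The Normal likelihood contributes (σ²)^(−n/2) exp(−SS/(2σ²)), so the posterior is Inverse-Gamma(α + n/2, β + SS/2) = Inverse-Gamma(8.5, 52.89).
The mode of Inverse-Gamma(a, b) is b/(a+1) = 52.89/9.5 ≈ 5.5674.

σ̂²_MAP = 5.5674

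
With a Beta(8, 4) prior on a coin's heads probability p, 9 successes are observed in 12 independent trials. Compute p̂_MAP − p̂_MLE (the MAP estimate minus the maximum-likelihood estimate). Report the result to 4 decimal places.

Posterior is Beta(17, 7); MAP = (17−1)/(24−2) = 16/22 ≈ 0.72727.
MLE ignores the prior: p̂_MLE = k/n = 9/12 ≈ 0.75000.
Difference = 16/22 − 9/12 = -1/44 ≈ -0.0227.

MAP − MLE = -0.0227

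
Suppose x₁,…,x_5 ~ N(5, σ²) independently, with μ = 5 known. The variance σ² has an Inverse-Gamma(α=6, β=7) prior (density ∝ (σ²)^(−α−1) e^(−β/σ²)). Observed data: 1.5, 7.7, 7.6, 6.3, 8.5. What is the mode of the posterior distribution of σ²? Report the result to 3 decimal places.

σ̂²_MAP = 2.855

Sum of squared deviations about the known mean: SS = (1.5−5)² + (7.7−5)² + (7.6−5)² + (6.3−5)² + (8.5−5)² = 40.24.
The Normal likelihood contributes (σ²)^(−n/2) exp(−SS/(2σ²)), so the posterior is Inverse-Gamma(α + n/2, β + SS/2) = Inverse-Gamma(8.5, 27.12).
The mode of Inverse-Gamma(a, b) is b/(a+1) = 27.12/9.5 ≈ 2.855.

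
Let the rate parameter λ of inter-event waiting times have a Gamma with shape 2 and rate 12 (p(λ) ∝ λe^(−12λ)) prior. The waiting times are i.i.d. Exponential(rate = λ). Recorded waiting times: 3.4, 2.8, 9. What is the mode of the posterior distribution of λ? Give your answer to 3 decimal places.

The Exponential(rate=λ) likelihood is ∝ λ^n e^(−λΣtᵢ). Here n = 3 and Σtᵢ = 3.4 + 2.8 + 9 = 15.2.
Posterior ∝ λe^(−12λ) · λ^3e^(−15.2λ) = λ^4e^(−27.2λ), i.e. Gamma(5, 27.2).
Mode = (a−1)/b = 4/27.2 ≈ 0.147.

λ̂_MAP = 0.147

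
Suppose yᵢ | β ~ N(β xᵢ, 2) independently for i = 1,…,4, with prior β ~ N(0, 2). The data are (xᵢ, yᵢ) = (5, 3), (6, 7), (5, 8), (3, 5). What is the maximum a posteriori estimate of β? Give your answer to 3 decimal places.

log p(β | y) = −Σ(yᵢ − βxᵢ)²/(2·2) − β²/(2·2) + const.
Setting the derivative to zero: Σxᵢ(yᵢ − βxᵢ)/2 − β/2 = 0, so β = Σxᵢyᵢ / (Σxᵢ² + σ²/τ²).
Σxᵢyᵢ = 5·3 + 6·7 + 5·8 + 3·5 = 112; Σxᵢ² = 95; σ²/τ² = 1.
β̂_MAP = 112 / (95 + 1) = 112/96 ≈ 1.167.

β̂_MAP = 1.167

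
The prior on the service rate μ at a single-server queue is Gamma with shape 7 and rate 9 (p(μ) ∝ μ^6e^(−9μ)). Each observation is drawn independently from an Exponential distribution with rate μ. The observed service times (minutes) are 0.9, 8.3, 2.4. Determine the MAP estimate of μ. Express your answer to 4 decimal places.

μ̂_MAP = 0.4369

The Exponential(rate=μ) likelihood is ∝ μ^n e^(−μΣtᵢ). Here n = 3 and Σtᵢ = 0.9 + 8.3 + 2.4 = 11.6.
Posterior ∝ μ^6e^(−9μ) · μ^3e^(−11.6μ) = μ^9e^(−20.6μ), i.e. Gamma(10, 20.6).
Mode = (a−1)/b = 9/20.6 ≈ 0.4369.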